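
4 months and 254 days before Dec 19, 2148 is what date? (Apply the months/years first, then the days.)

December 9, 2147

Subtracting 4 months and 254 days from December 19, 2148: first the month/year part, then the days.
month 12 − 4 = 8 → August 2148.
Day 19 is valid in August, giving August 19, 2148.
Now subtract 254 days from August 19, 2148.
Going back 19 days from August 19, 2148 reaches the end of the previous month; 254 − 19 = 235 left.
July 2148 has 31 days: 235 − 31 = 204 left.
June 2148 has 30 days: 204 − 30 = 174 left.
May 2148 has 31 days: 174 − 31 = 143 left.
April 2148 has 30 days: 143 − 30 = 113 left.
March 2148 has 31 days: 113 − 31 = 82 left.
February 2148 has 29 days (2148 is a leap year): 82 − 29 = 53 left.
January 2148 has 31 days: 53 − 31 = 22 left.
December 2147 has 31 days; 31 − 22 = 9 → December 9, 2147.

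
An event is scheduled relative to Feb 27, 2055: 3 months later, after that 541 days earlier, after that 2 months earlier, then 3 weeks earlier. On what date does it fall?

September 11, 2053

Advancing 3 months from February 27, 2055:
month 2 + 3 = 5 → May 2055.
Day 27 is valid in May, giving May 27, 2055.
Counting back 541 days from May 27, 2055:
Going back 27 days from May 27, 2055 reaches the end of the previous month; 541 − 27 = 514 left.
April 2055 has 30 days: 514 − 30 = 484 left.
March 2055 has 31 days: 484 − 31 = 453 left.
February 2055 has 28 days (2055 is not a leap year): 453 − 28 = 425 left.
January 2055 has 31 days: 425 − 31 = 394 left.
December 2054 has 31 days: 394 − 31 = 363 left.
November 2054 has 30 days: 363 − 30 = 333 left.
October 2054 has 31 days: 333 − 31 = 302 left.
September 2054 has 30 days: 302 − 30 = 272 left.
August 2054 has 31 days: 272 − 31 = 241 left.
July 2054 has 31 days: 241 − 31 = 210 left.
June 2054 has 30 days: 210 − 30 = 180 left.
May 2054 has 31 days: 180 − 31 = 149 left.
April 2054 has 30 days: 149 − 30 = 119 left.
March 2054 has 31 days: 119 − 31 = 88 left.
February 2054 has 28 days (2054 is not a leap year): 88 − 28 = 60 left.
January 2054 has 31 days: 60 − 31 = 29 left.
December 2053 has 31 days; 31 − 29 = 2 → December 2, 2053.
Subtracting 2 months from December 2, 2053:
month 12 − 2 = 10 → October 2053.
Day 2 is valid in October, giving October 2, 2053.
Going back 3 weeks (= 21 days) from October 2, 2053:
Going back 2 days from October 2, 2053 reaches the end of the previous month; 21 − 2 = 19 left.
September 2053 has 30 days; 30 − 19 = 11 → September 11, 2053.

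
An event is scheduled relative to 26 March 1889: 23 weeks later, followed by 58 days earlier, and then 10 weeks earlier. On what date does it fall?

April 28, 1889

Adding 23 weeks (= 161 days) from March 26, 1889:
March has 31 days, so 31 − 26 = 5 days remain after March 26, 1889; 161 − 5 = 156 left.
April 1889 has 30 days: 156 − 30 = 126 left.
May 1889 has 31 days: 126 − 31 = 95 left.
June 1889 has 30 days: 95 − 30 = 65 left.
July 1889 has 31 days: 65 − 31 = 34 left.
August 1889 has 31 days: 34 − 31 = 3 left.
3 days into September 1889 → September 3, 1889.
Subtracting 58 days from September 3, 1889:
Going back 3 days from September 3, 1889 reaches the end of the previous month; 58 − 3 = 55 left.
August 1889 has 31 days: 55 − 31 = 24 left.
July 1889 has 31 days; 31 − 24 = 7 → July 7, 1889.
Going back 10 weeks (= 70 days) from July 7, 1889:
Going back 7 days from July 7, 1889 reaches the end of the previous month; 70 − 7 = 63 left.
June 1889 has 30 days: 63 − 30 = 33 left.
May 1889 has 31 days: 33 − 31 = 2 left.
April 1889 has 30 days; 30 − 2 = 28 → April 28, 1889.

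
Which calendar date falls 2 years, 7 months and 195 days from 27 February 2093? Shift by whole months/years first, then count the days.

April 9, 2096

Counting forward 2 years, 7 months and 195 days from February 27, 2093: first the month/year part, then the days.
+2 years → 2095; month 2 + 7 = 9 → September 2095.
Day 27 is valid in September, giving September 27, 2095.
Now add 195 days from September 27, 2095.
September has 30 days, so 30 − 27 = 3 days remain after September 27, 2095; 195 − 3 = 192 left.
October 2095 has 31 days: 192 − 31 = 161 left.
November 2095 has 30 days: 161 − 30 = 131 left.
December 2095 has 31 days: 131 − 31 = 100 left.
January 2096 has 31 days: 100 − 31 = 69 left.
February 2096 has 29 days (2096 is a leap year): 69 − 29 = 40 left.
March 2096 has 31 days: 40 − 31 = 9 left.
9 days into April 2096 → April 9, 2096.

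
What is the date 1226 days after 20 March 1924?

Adding 1226 days from March 20, 1924.
March has 31 days, so 31 − 20 = 11 days remain after March 20, 1924; 1226 − 11 = 1215 left.
April 1924 has 30 days: 1215 − 30 = 1185 left.
May 1924 has 31 days: 1185 − 31 = 1154 left.
June 1924 has 30 days: 1154 − 30 = 1124 left.
July 1924 has 31 days: 1124 − 31 = 1093 left.
August 1924 has 31 days: 1093 − 31 = 1062 left.
September 1924 has 30 days: 1062 − 30 = 1032 left.
October 1924 has 31 days: 1032 − 31 = 1001 left.
November 1924 has 30 days: 1001 − 30 = 971 left.
December 1924 has 31 days: 971 − 31 = 940 left.
January 1925 has 31 days: 940 − 31 = 909 left.
February 1925 has 28 days (1925 is not a leap year): 909 − 28 = 881 left.
March 1925 has 31 days: 881 − 31 = 850 left.
April 1925 has 30 days: 850 − 30 = 820 left.
May 1925 has 31 days: 820 − 31 = 789 left.
June 1925 has 30 days: 789 − 30 = 759 left.
July 1925 has 31 days: 759 − 31 = 728 left.
August 1925 has 31 days: 728 − 31 = 697 left.
September 1925 has 30 days: 697 − 30 = 667 left.
October 1925 has 31 days: 667 − 31 = 636 left.
November 1925 has 30 days: 636 − 30 = 606 left.
December 1925 has 31 days: 606 − 31 = 575 left.
January 1926 has 31 days: 575 − 31 = 544 left.
February 1926 has 28 days (1926 is not a leap year): 544 − 28 = 516 left.
March 1926 has 31 days: 516 − 31 = 485 left.
April 1926 has 30 days: 485 − 30 = 455 left.
May 1926 has 31 days: 455 − 31 = 424 left.
June 1926 has 30 days: 424 − 30 = 394 left.
July 1926 has 31 days: 394 − 31 = 363 left.
August 1926 has 31 days: 363 − 31 = 332 left.
September 1926 has 30 days: 332 − 30 = 302 left.
October 1926 has 31 days: 302 − 31 = 271 left.
November 1926 has 30 days: 271 − 30 = 241 left.
December 1926 has 31 days: 241 − 31 = 210 left.
January 1927 has 31 days: 210 − 31 = 179 left.
February 1927 has 28 days (1927 is not a leap year): 179 − 28 = 151 left.
March 1927 has 31 days: 151 − 31 = 120 left.
April 1927 has 30 days: 120 − 30 = 90 left.
May 1927 has 31 days: 90 − 31 = 59 left.
June 1927 has 30 days: 59 − 30 = 29 left.
29 days into July 1927 → July 29, 1927.

July 29, 1927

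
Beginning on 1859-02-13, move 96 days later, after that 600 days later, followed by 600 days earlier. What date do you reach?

Adding 96 days from February 13, 1859:
February has 28 days, so 28 − 13 = 15 days remain after February 13, 1859; 96 − 15 = 81 left.
March 1859 has 31 days: 81 − 31 = 50 left.
April 1859 has 30 days: 50 − 30 = 20 left.
20 days into May 1859 → May 20, 1859.
Adding 600 days from May 20, 1859:
May has 31 days, so 31 − 20 = 11 days remain after May 20, 1859; 600 − 11 = 589 left.
June 1859 has 30 days: 589 − 30 = 559 left.
July 1859 has 31 days: 559 − 31 = 528 left.
August 1859 has 31 days: 528 − 31 = 497 left.
September 1859 has 30 days: 497 − 30 = 467 left.
October 1859 has 31 days: 467 − 31 = 436 left.
November 1859 has 30 days: 436 − 30 = 406 left.
December 1859 has 31 days: 406 − 31 = 375 left.
January 1860 has 31 days: 375 − 31 = 344 left.
February 1860 has 29 days (1860 is a leap year): 344 − 29 = 315 left.
March 1860 has 31 days: 315 − 31 = 284 left.
April 1860 has 30 days: 284 − 30 = 254 left.
May 1860 has 31 days: 254 − 31 = 223 left.
June 1860 has 30 days: 223 − 30 = 193 left.
July 1860 has 31 days: 193 − 31 = 162 left.
August 1860 has 31 days: 162 − 31 = 131 left.
September 1860 has 30 days: 131 − 30 = 101 left.
October 1860 has 31 days: 101 − 31 = 70 left.
November 1860 has 30 days: 70 − 30 = 40 left.
December 1860 has 31 days: 40 − 31 = 9 left.
9 days into January 1861 → January 9, 1861.
Subtracting 600 days from January 9, 1861:
Going back 9 days from January 9, 1861 reaches the end of the previous month; 600 − 9 = 591 left.
December 1860 has 31 days: 591 − 31 = 560 left.
November 1860 has 30 days: 560 − 30 = 530 left.
October 1860 has 31 days: 530 − 31 = 499 left.
September 1860 has 30 days: 499 − 30 = 469 left.
August 1860 has 31 days: 469 − 31 = 438 left.
July 1860 has 31 days: 438 − 31 = 407 left.
June 1860 has 30 days: 407 − 30 = 377 left.
May 1860 has 31 days: 377 − 31 = 346 left.
April 1860 has 30 days: 346 − 30 = 316 left.
March 1860 has 31 days: 316 − 31 = 285 left.
February 1860 has 29 days (1860 is a leap year): 285 − 29 = 256 left.
January 1860 has 31 days: 256 − 31 = 225 left.
December 1859 has 31 days: 225 − 31 = 194 left.
November 1859 has 30 days: 194 − 30 = 164 left.
October 1859 has 31 days: 164 − 31 = 133 left.
September 1859 has 30 days: 133 − 30 = 103 left.
August 1859 has 31 days: 103 − 31 = 72 left.
July 1859 has 31 days: 72 − 31 = 41 left.
June 1859 has 30 days: 41 − 30 = 11 left.
May 1859 has 31 days; 31 − 11 = 20 → May 20, 1859.

May 20, 1859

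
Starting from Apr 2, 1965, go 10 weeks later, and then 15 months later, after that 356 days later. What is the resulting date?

September 2, 1967

Advancing 10 weeks (= 70 days) from April 2, 1965:
April has 30 days, so 30 − 2 = 28 days remain after April 2, 1965; 70 − 28 = 42 left.
May 1965 has 31 days: 42 − 31 = 11 left.
11 days into June 1965 → June 11, 1965.
Advancing 15 months from June 11, 1965:
month 6 + 15 = 21, which is month 9 of year 1966 → September 1966.
Day 11 is valid in September, giving September 11, 1966.
Adding 356 days from September 11, 1966:
September has 30 days, so 30 − 11 = 19 days remain after September 11, 1966; 356 − 19 = 337 left.
October 1966 has 31 days: 337 − 31 = 306 left.
November 1966 has 30 days: 306 − 30 = 276 left.
December 1966 has 31 days: 276 − 31 = 245 left.
January 1967 has 31 days: 245 − 31 = 214 left.
February 1967 has 28 days (1967 is not a leap year): 214 − 28 = 186 left.
March 1967 has 31 days: 186 − 31 = 155 left.
April 1967 has 30 days: 155 − 30 = 125 left.
May 1967 has 31 days: 125 − 31 = 94 left.
June 1967 has 30 days: 94 − 30 = 64 left.
July 1967 has 31 days: 64 − 31 = 33 left.
August 1967 has 31 days: 33 − 31 = 2 left.
2 days into September 1967 → September 2, 1967.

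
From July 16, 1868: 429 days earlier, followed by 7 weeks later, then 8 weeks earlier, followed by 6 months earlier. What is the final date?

Counting back 429 days from July 16, 1868:
Going back 16 days from July 16, 1868 reaches the end of the previous month; 429 − 16 = 413 left.
June 1868 has 30 days: 413 − 30 = 383 left.
May 1868 has 31 days: 383 − 31 = 352 left.
April 1868 has 30 days: 352 − 30 = 322 left.
March 1868 has 31 days: 322 − 31 = 291 left.
February 1868 has 29 days (1868 is a leap year): 291 − 29 = 262 left.
January 1868 has 31 days: 262 − 31 = 231 left.
December 1867 has 31 days: 231 − 31 = 200 left.
November 1867 has 30 days: 200 − 30 = 170 left.
October 1867 has 31 days: 170 − 31 = 139 left.
September 1867 has 30 days: 139 − 30 = 109 left.
August 1867 has 31 days: 109 − 31 = 78 left.
July 1867 has 31 days: 78 − 31 = 47 left.
June 1867 has 30 days: 47 − 30 = 17 left.
May 1867 has 31 days; 31 − 17 = 14 → May 14, 1867.
Counting forward 7 weeks (= 49 days) from May 14, 1867:
May has 31 days, so 31 − 14 = 17 days remain after May 14, 1867; 49 − 17 = 32 left.
June 1867 has 30 days: 32 − 30 = 2 left.
2 days into July 1867 → July 2, 1867.
Going back 8 weeks (= 56 days) from July 2, 1867:
Going back 2 days from July 2, 1867 reaches the end of the previous month; 56 − 2 = 54 left.
June 1867 has 30 days: 54 − 30 = 24 left.
May 1867 has 31 days; 31 − 24 = 7 → May 7, 1867.
Subtracting 6 months from May 7, 1867:
month 5 − 6 = -1, which is month 11 of year 1866 → November 1866.
Day 7 is valid in November, giving November 7, 1866.

November 7, 1866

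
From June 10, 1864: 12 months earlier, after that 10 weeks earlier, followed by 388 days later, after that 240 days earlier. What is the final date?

Counting back 12 months from June 10, 1864:
month 6 − 12 = -6, which is month 6 of year 1863 → June 1863.
Day 10 is valid in June, giving June 10, 1863.
Subtracting 10 weeks (= 70 days) from June 10, 1863:
Going back 10 days from June 10, 1863 reaches the end of the previous month; 70 − 10 = 60 left.
May 1863 has 31 days: 60 − 31 = 29 left.
April 1863 has 30 days; 30 − 29 = 1 → April 1, 1863.
Counting forward 388 days from April 1, 1863:
April has 30 days, so 30 − 1 = 29 days remain after April 1, 1863; 388 − 29 = 359 left.
May 1863 has 31 days: 359 − 31 = 328 left.
June 1863 has 30 days: 328 − 30 = 298 left.
July 1863 has 31 days: 298 − 31 = 267 left.
August 1863 has 31 days: 267 − 31 = 236 left.
September 1863 has 30 days: 236 − 30 = 206 left.
October 1863 has 31 days: 206 − 31 = 175 left.
November 1863 has 30 days: 175 − 30 = 145 left.
December 1863 has 31 days: 145 − 31 = 114 left.
January 1864 has 31 days: 114 − 31 = 83 left.
February 1864 has 29 days (1864 is a leap year): 83 − 29 = 54 left.
March 1864 has 31 days: 54 − 31 = 23 left.
23 days into April 1864 → April 23, 1864.
Subtracting 240 days from April 23, 1864:
Going back 23 days from April 23, 1864 reaches the end of the previous month; 240 − 23 = 217 left.
March 1864 has 31 days: 217 − 31 = 186 left.
February 1864 has 29 days (1864 is a leap year): 186 − 29 = 157 left.
January 1864 has 31 days: 157 − 31 = 126 left.
December 1863 has 31 days: 126 − 31 = 95 left.
November 1863 has 30 days: 95 − 30 = 65 left.
October 1863 has 31 days: 65 − 31 = 34 left.
September 1863 has 30 days: 34 − 30 = 4 left.
August 1863 has 31 days; 31 − 4 = 27 → August 27, 1863.

August 27, 1863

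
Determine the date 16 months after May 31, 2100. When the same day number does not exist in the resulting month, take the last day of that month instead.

September 30, 2101

Adding 16 months from May 31, 2100.
month 5 + 16 = 21, which is month 9 of year 2101 → September 2101.
September 2101 has only 30 days and the start was day 31, so the date clamps to September 30, 2101.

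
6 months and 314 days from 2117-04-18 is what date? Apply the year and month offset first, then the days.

Counting forward 6 months and 314 days from April 18, 2117: first the month/year part, then the days.
month 4 + 6 = 10 → October 2117.
Day 18 is valid in October, giving October 18, 2117.
Now add 314 days from October 18, 2117.
October has 31 days, so 31 − 18 = 13 days remain after October 18, 2117; 314 − 13 = 301 left.
November 2117 has 30 days: 301 − 30 = 271 left.
December 2117 has 31 days: 271 − 31 = 240 left.
January 2118 has 31 days: 240 − 31 = 209 left.
February 2118 has 28 days (2118 is not a leap year): 209 − 28 = 181 left.
March 2118 has 31 days: 181 − 31 = 150 left.
April 2118 has 30 days: 150 − 30 = 120 left.
May 2118 has 31 days: 120 − 31 = 89 left.
June 2118 has 30 days: 89 − 30 = 59 left.
July 2118 has 31 days: 59 − 31 = 28 left.
28 days into August 2118 → August 28, 2118.

August 28, 2118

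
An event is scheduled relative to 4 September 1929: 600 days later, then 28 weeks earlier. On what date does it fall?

October 13, 1930

Advancing 600 days from September 4, 1929:
September has 30 days, so 30 − 4 = 26 days remain after September 4, 1929; 600 − 26 = 574 left.
October 1929 has 31 days: 574 − 31 = 543 left.
November 1929 has 30 days: 543 − 30 = 513 left.
December 1929 has 31 days: 513 − 31 = 482 left.
January 1930 has 31 days: 482 − 31 = 451 left.
February 1930 has 28 days (1930 is not a leap year): 451 − 28 = 423 left.
March 1930 has 31 days: 423 − 31 = 392 left.
April 1930 has 30 days: 392 − 30 = 362 left.
May 1930 has 31 days: 362 − 31 = 331 left.
June 1930 has 30 days: 331 − 30 = 301 left.
July 1930 has 31 days: 301 − 31 = 270 left.
August 1930 has 31 days: 270 − 31 = 239 left.
September 1930 has 30 days: 239 − 30 = 209 left.
October 1930 has 31 days: 209 − 31 = 178 left.
November 1930 has 30 days: 178 − 30 = 148 left.
December 1930 has 31 days: 148 − 31 = 117 left.
January 1931 has 31 days: 117 − 31 = 86 left.
February 1931 has 28 days (1931 is not a leap year): 86 − 28 = 58 left.
March 1931 has 31 days: 58 − 31 = 27 left.
27 days into April 1931 → April 27, 1931.
Going back 28 weeks (= 196 days) from April 27, 1931:
Going back 27 days from April 27, 1931 reaches the end of the previous month; 196 − 27 = 169 left.
March 1931 has 31 days: 169 − 31 = 138 left.
February 1931 has 28 days (1931 is not a leap year): 138 − 28 = 110 left.
January 1931 has 31 days: 110 − 31 = 79 left.
December 1930 has 31 days: 79 − 31 = 48 left.
November 1930 has 30 days: 48 − 30 = 18 left.
October 1930 has 31 days; 31 − 18 = 13 → October 13, 1930.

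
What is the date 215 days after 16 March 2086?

Advancing 215 days from March 16, 2086.
March has 31 days, so 31 − 16 = 15 days remain after March 16, 2086; 215 − 15 = 200 left.
April 2086 has 30 days: 200 − 30 = 170 left.
May 2086 has 31 days: 170 − 31 = 139 left.
June 2086 has 30 days: 139 − 30 = 109 left.
July 2086 has 31 days: 109 − 31 = 78 left.
August 2086 has 31 days: 78 − 31 = 47 left.
September 2086 has 30 days: 47 − 30 = 17 left.
17 days into October 2086 → October 17, 2086.

October 17, 2086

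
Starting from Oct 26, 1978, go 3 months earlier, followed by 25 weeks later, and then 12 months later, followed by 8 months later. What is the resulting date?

Subtracting 3 months from October 26, 1978:
month 10 − 3 = 7 → July 1978.
Day 26 is valid in July, giving July 26, 1978.
Counting forward 25 weeks (= 175 days) from July 26, 1978:
July has 31 days, so 31 − 26 = 5 days remain after July 26, 1978; 175 − 5 = 170 left.
August 1978 has 31 days: 170 − 31 = 139 left.
September 1978 has 30 days: 139 − 30 = 109 left.
October 1978 has 31 days: 109 − 31 = 78 left.
November 1978 has 30 days: 78 − 30 = 48 left.
December 1978 has 31 days: 48 − 31 = 17 left.
17 days into January 1979 → January 17, 1979.
Counting forward 12 months from January 17, 1979:
month 1 + 12 = 13, which is month 1 of year 1980 → January 1980.
Day 17 is valid in January, giving January 17, 1980.
Counting forward 8 months from January 17, 1980:
month 1 + 8 = 9 → September 1980.
Day 17 is valid in September, giving September 17, 1980.

September 17, 1980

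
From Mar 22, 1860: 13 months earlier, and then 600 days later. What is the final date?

October 14, 1860

Going back 13 months from March 22, 1860:
month 3 − 13 = -10, which is month 2 of year 1859 → February 1859.
Day 22 is valid in February, giving February 22, 1859.
Counting forward 600 days from February 22, 1859:
February has 28 days, so 28 − 22 = 6 days remain after February 22, 1859; 600 − 6 = 594 left.
March 1859 has 31 days: 594 − 31 = 563 left.
April 1859 has 30 days: 563 − 30 = 533 left.
May 1859 has 31 days: 533 − 31 = 502 left.
June 1859 has 30 days: 502 − 30 = 472 left.
July 1859 has 31 days: 472 − 31 = 441 left.
August 1859 has 31 days: 441 − 31 = 410 left.
September 1859 has 30 days: 410 − 30 = 380 left.
October 1859 has 31 days: 380 − 31 = 349 left.
November 1859 has 30 days: 349 − 30 = 319 left.
December 1859 has 31 days: 319 − 31 = 288 left.
January 1860 has 31 days: 288 − 31 = 257 left.
February 1860 has 29 days (1860 is a leap year): 257 − 29 = 228 left.
March 1860 has 31 days: 228 − 31 = 197 left.
April 1860 has 30 days: 197 − 30 = 167 left.
May 1860 has 31 days: 167 − 31 = 136 left.
June 1860 has 30 days: 136 − 30 = 106 left.
July 1860 has 31 days: 106 − 31 = 75 left.
August 1860 has 31 days: 75 − 31 = 44 left.
September 1860 has 30 days: 44 − 30 = 14 left.
14 days into October 1860 → October 14, 1860.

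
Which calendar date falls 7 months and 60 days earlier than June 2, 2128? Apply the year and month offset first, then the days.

Going back 7 months and 60 days from June 2, 2128: first the month/year part, then the days.
month 6 − 7 = -1, which is month 11 of year 2127 → November 2127.
Day 2 is valid in November, giving November 2, 2127.
Now subtract 60 days from November 2, 2127.
Going back 2 days from November 2, 2127 reaches the end of the previous month; 60 − 2 = 58 left.
October 2127 has 31 days: 58 − 31 = 27 left.
September 2127 has 30 days; 30 − 27 = 3 → September 3, 2127.

September 3, 2127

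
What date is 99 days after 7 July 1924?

October 14, 1924

Advancing 99 days from July 7, 1924.
July has 31 days, so 31 − 7 = 24 days remain after July 7, 1924; 99 − 24 = 75 left.
August 1924 has 31 days: 75 − 31 = 44 left.
September 1924 has 30 days: 44 − 30 = 14 left.
14 days into October 1924 → October 14, 1924.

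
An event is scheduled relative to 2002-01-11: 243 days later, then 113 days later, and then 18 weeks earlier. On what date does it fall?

Adding 243 days from January 11, 2002:
January has 31 days, so 31 − 11 = 20 days remain after January 11, 2002; 243 − 20 = 223 left.
February 2002 has 28 days (2002 is not a leap year): 223 − 28 = 195 left.
March 2002 has 31 days: 195 − 31 = 164 left.
April 2002 has 30 days: 164 − 30 = 134 left.
May 2002 has 31 days: 134 − 31 = 103 left.
June 2002 has 30 days: 103 − 30 = 73 left.
July 2002 has 31 days: 73 − 31 = 42 left.
August 2002 has 31 days: 42 − 31 = 11 left.
11 days into September 2002 → September 11, 2002.
Advancing 113 days from September 11, 2002:
September has 30 days, so 30 − 11 = 19 days remain after September 11, 2002; 113 − 19 = 94 left.
October 2002 has 31 days: 94 − 31 = 63 left.
November 2002 has 30 days: 63 − 30 = 33 left.
December 2002 has 31 days: 33 − 31 = 2 left.
2 days into January 2003 → January 2, 2003.
Subtracting 18 weeks (= 126 days) from January 2, 2003:
Going back 2 days from January 2, 2003 reaches the end of the previous month; 126 − 2 = 124 left.
December 2002 has 31 days: 124 − 31 = 93 left.
November 2002 has 30 days: 93 − 30 = 63 left.
October 2002 has 31 days: 63 − 31 = 32 left.
September 2002 has 30 days: 32 − 30 = 2 left.
August 2002 has 31 days; 31 − 2 = 29 → August 29, 2002.

August 29, 2002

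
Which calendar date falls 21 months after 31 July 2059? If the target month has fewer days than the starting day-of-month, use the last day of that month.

Adding 21 months from July 31, 2059.
month 7 + 21 = 28, which is month 4 of year 2061 → April 2061.
April 2061 has only 30 days and the start was day 31, so the date clamps to April 30, 2061.

April 30, 2061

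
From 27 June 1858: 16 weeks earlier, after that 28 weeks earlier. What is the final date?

August 23, 1857

Counting back 16 weeks (= 112 days) from June 27, 1858:
Going back 27 days from June 27, 1858 reaches the end of the previous month; 112 − 27 = 85 left.
May 1858 has 31 days: 85 − 31 = 54 left.
April 1858 has 30 days: 54 − 30 = 24 left.
March 1858 has 31 days; 31 − 24 = 7 → March 7, 1858.
Going back 28 weeks (= 196 days) from March 7, 1858:
Going back 7 days from March 7, 1858 reaches the end of the previous month; 196 − 7 = 189 left.
February 1858 has 28 days (1858 is not a leap year): 189 − 28 = 161 left.
January 1858 has 31 days: 161 − 31 = 130 left.
December 1857 has 31 days: 130 − 31 = 99 left.
November 1857 has 30 days: 99 − 30 = 69 left.
October 1857 has 31 days: 69 − 31 = 38 left.
September 1857 has 30 days: 38 − 30 = 8 left.
August 1857 has 31 days; 31 − 8 = 23 → August 23, 1857.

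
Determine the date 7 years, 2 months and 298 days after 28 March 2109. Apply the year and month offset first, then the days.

Adding 7 years, 2 months and 298 days from March 28, 2109: first the month/year part, then the days.
+7 years → 2116; month 3 + 2 = 5 → May 2116.
Day 28 is valid in May, giving May 28, 2116.
Now add 298 days from May 28, 2116.
May has 31 days, so 31 − 28 = 3 days remain after May 28, 2116; 298 − 3 = 295 left.
June 2116 has 30 days: 295 − 30 = 265 left.
July 2116 has 31 days: 265 − 31 = 234 left.
August 2116 has 31 days: 234 − 31 = 203 left.
September 2116 has 30 days: 203 − 30 = 173 left.
October 2116 has 31 days: 173 − 31 = 142 left.
November 2116 has 30 days: 142 − 30 = 112 left.
December 2116 has 31 days: 112 − 31 = 81 left.
January 2117 has 31 days: 81 − 31 = 50 left.
February 2117 has 28 days (2117 is not a leap year): 50 − 28 = 22 left.
22 days into March 2117 → March 22, 2117.

March 22, 2117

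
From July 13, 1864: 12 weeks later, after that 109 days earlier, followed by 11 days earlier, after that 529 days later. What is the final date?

Advancing 12 weeks (= 84 days) from July 13, 1864:
July has 31 days, so 31 − 13 = 18 days remain after July 13, 1864; 84 − 18 = 66 left.
August 1864 has 31 days: 66 − 31 = 35 left.
September 1864 has 30 days: 35 − 30 = 5 left.
5 days into October 1864 → October 5, 1864.
Subtracting 109 days from October 5, 1864:
Going back 5 days from October 5, 1864 reaches the end of the previous month; 109 − 5 = 104 left.
September 1864 has 30 days: 104 − 30 = 74 left.
August 1864 has 31 days: 74 − 31 = 43 left.
July 1864 has 31 days: 43 − 31 = 12 left.
June 1864 has 30 days; 30 − 12 = 18 → June 18, 1864.
Subtracting 11 days from June 18, 1864:
18 − 11 = 7, still in June 1864.
Adding 529 days from June 7, 1864:
June has 30 days, so 30 − 7 = 23 days remain after June 7, 1864; 529 − 23 = 506 left.
July 1864 has 31 days: 506 − 31 = 475 left.
August 1864 has 31 days: 475 − 31 = 444 left.
September 1864 has 30 days: 444 − 30 = 414 left.
October 1864 has 31 days: 414 − 31 = 383 left.
November 1864 has 30 days: 383 − 30 = 353 left.
December 1864 has 31 days: 353 − 31 = 322 left.
January 1865 has 31 days: 322 − 31 = 291 left.
February 1865 has 28 days (1865 is not a leap year): 291 − 28 = 263 left.
March 1865 has 31 days: 263 − 31 = 232 left.
April 1865 has 30 days: 232 − 30 = 202 left.
May 1865 has 31 days: 202 − 31 = 171 left.
June 1865 has 30 days: 171 − 30 = 141 left.
July 1865 has 31 days: 141 − 31 = 110 left.
August 1865 has 31 days: 110 − 31 = 79 left.
September 1865 has 30 days: 79 − 30 = 49 left.
October 1865 has 31 days: 49 − 31 = 18 left.
18 days into November 1865 → November 18, 1865.

November 18, 1865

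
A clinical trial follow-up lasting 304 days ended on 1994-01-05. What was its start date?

Counting back 304 days from January 5, 1994.
Going back 5 days from January 5, 1994 reaches the end of the previous month; 304 − 5 = 299 left.
December 1993 has 31 days: 299 − 31 = 268 left.
November 1993 has 30 days: 268 − 30 = 238 left.
October 1993 has 31 days: 238 − 31 = 207 left.
September 1993 has 30 days: 207 − 30 = 177 left.
August 1993 has 31 days: 177 − 31 = 146 left.
July 1993 has 31 days: 146 − 31 = 115 left.
June 1993 has 30 days: 115 − 30 = 85 left.
May 1993 has 31 days: 85 − 31 = 54 left.
April 1993 has 30 days: 54 − 30 = 24 left.
March 1993 has 31 days; 31 − 24 = 7 → March 7, 1993.

March 7, 1993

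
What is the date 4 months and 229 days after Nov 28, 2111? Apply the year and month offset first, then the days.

Advancing 4 months and 229 days from November 28, 2111: first the month/year part, then the days.
month 11 + 4 = 15, which is month 3 of year 2112 → March 2112.
Day 28 is valid in March, giving March 28, 2112.
Now add 229 days from March 28, 2112.
March has 31 days, so 31 − 28 = 3 days remain after March 28, 2112; 229 − 3 = 226 left.
April 2112 has 30 days: 226 − 30 = 196 left.
May 2112 has 31 days: 196 − 31 = 165 left.
June 2112 has 30 days: 165 − 30 = 135 left.
July 2112 has 31 days: 135 − 31 = 104 left.
August 2112 has 31 days: 104 − 31 = 73 left.
September 2112 has 30 days: 73 − 30 = 43 left.
October 2112 has 31 days: 43 − 31 = 12 left.
12 days into November 2112 → November 12, 2112.

November 12, 2112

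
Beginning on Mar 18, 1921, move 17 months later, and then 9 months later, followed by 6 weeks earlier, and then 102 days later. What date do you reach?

July 17, 1923

Adding 17 months from March 18, 1921:
month 3 + 17 = 20, which is month 8 of year 1922 → August 1922.
Day 18 is valid in August, giving August 18, 1922.
Adding 9 months from August 18, 1922:
month 8 + 9 = 17, which is month 5 of year 1923 → May 1923.
Day 18 is valid in May, giving May 18, 1923.
Counting back 6 weeks (= 42 days) from May 18, 1923:
Going back 18 days from May 18, 1923 reaches the end of the previous month; 42 − 18 = 24 left.
April 1923 has 30 days; 30 − 24 = 6 → April 6, 1923.
Adding 102 days from April 6, 1923:
April has 30 days, so 30 − 6 = 24 days remain after April 6, 1923; 102 − 24 = 78 left.
May 1923 has 31 days: 78 − 31 = 47 left.
June 1923 has 30 days: 47 − 30 = 17 left.
17 days into July 1923 → July 17, 1923.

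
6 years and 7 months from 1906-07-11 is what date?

Counting forward 6 years and 7 months from July 11, 1906.
+6 years → 1912; month 7 + 7 = 14, which is month 2 of year 1913 → February 1913.
Day 11 is valid in February, giving February 11, 1913.

February 11, 1913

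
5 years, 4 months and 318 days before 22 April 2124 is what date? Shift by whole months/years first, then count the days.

February 7, 2118

Counting back 5 years, 4 months and 318 days from April 22, 2124: first the month/year part, then the days.
-5 years → 2119; month 4 − 4 = 0, which is month 12 of year 2118 → December 2118.
Day 22 is valid in December, giving December 22, 2118.
Now subtract 318 days from December 22, 2118.
Going back 22 days from December 22, 2118 reaches the end of the previous month; 318 − 22 = 296 left.
November 2118 has 30 days: 296 − 30 = 266 left.
October 2118 has 31 days: 266 − 31 = 235 left.
September 2118 has 30 days: 235 − 30 = 205 left.
August 2118 has 31 days: 205 − 31 = 174 left.
July 2118 has 31 days: 174 − 31 = 143 left.
June 2118 has 30 days: 143 − 30 = 113 left.
May 2118 has 31 days: 113 − 31 = 82 left.
April 2118 has 30 days: 82 − 30 = 52 left.
March 2118 has 31 days: 52 − 31 = 21 left.
February 2118 has 28 days; 28 − 21 = 7 → February 7, 2118.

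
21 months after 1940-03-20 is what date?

Adding 21 months from March 20, 1940.
month 3 + 21 = 24, which is month 12 of year 1941 → December 1941.
Day 20 is valid in December, giving December 20, 1941.

December 20, 1941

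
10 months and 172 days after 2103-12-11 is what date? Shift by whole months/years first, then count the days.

Adding 10 months and 172 days from December 11, 2103: first the month/year part, then the days.
month 12 + 10 = 22, which is month 10 of year 2104 → October 2104.
Day 11 is valid in October, giving October 11, 2104.
Now add 172 days from October 11, 2104.
October has 31 days, so 31 − 11 = 20 days remain after October 11, 2104; 172 − 20 = 152 left.
November 2104 has 30 days: 152 − 30 = 122 left.
December 2104 has 31 days: 122 − 31 = 91 left.
January 2105 has 31 days: 91 − 31 = 60 left.
February 2105 has 28 days (2105 is not a leap year): 60 − 28 = 32 left.
March 2105 has 31 days: 32 − 31 = 1 left.
1 day into April 2105 → April 1, 2105.

April 1, 2105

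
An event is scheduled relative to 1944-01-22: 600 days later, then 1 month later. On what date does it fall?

October 13, 1945

Advancing 600 days from January 22, 1944:
January has 31 days, so 31 − 22 = 9 days remain after January 22, 1944; 600 − 9 = 591 left.
February 1944 has 29 days (1944 is a leap year): 591 − 29 = 562 left.
March 1944 has 31 days: 562 − 31 = 531 left.
April 1944 has 30 days: 531 − 30 = 501 left.
May 1944 has 31 days: 501 − 31 = 470 left.
June 1944 has 30 days: 470 − 30 = 440 left.
July 1944 has 31 days: 440 − 31 = 409 left.
August 1944 has 31 days: 409 − 31 = 378 left.
September 1944 has 30 days: 378 − 30 = 348 left.
October 1944 has 31 days: 348 − 31 = 317 left.
November 1944 has 30 days: 317 − 30 = 287 left.
December 1944 has 31 days: 287 − 31 = 256 left.
January 1945 has 31 days: 256 − 31 = 225 left.
February 1945 has 28 days (1945 is not a leap year): 225 − 28 = 197 left.
March 1945 has 31 days: 197 − 31 = 166 left.
April 1945 has 30 days: 166 − 30 = 136 left.
May 1945 has 31 days: 136 − 31 = 105 left.
June 1945 has 30 days: 105 − 30 = 75 left.
July 1945 has 31 days: 75 − 31 = 44 left.
August 1945 has 31 days: 44 − 31 = 13 left.
13 days into September 1945 → September 13, 1945.
Counting forward 1 month from September 13, 1945:
month 9 + 1 = 10 → October 1945.
Day 13 is valid in October, giving October 13, 1945.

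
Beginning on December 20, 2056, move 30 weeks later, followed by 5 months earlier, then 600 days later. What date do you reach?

October 11, 2058

Advancing 30 weeks (= 210 days) from December 20, 2056:
December has 31 days, so 31 − 20 = 11 days remain after December 20, 2056; 210 − 11 = 199 left.
January 2057 has 31 days: 199 − 31 = 168 left.
February 2057 has 28 days (2057 is not a leap year): 168 − 28 = 140 left.
March 2057 has 31 days: 140 − 31 = 109 left.
April 2057 has 30 days: 109 − 30 = 79 left.
May 2057 has 31 days: 79 − 31 = 48 left.
June 2057 has 30 days: 48 − 30 = 18 left.
18 days into July 2057 → July 18, 2057.
Counting back 5 months from July 18, 2057:
month 7 − 5 = 2 → February 2057.
Day 18 is valid in February, giving February 18, 2057.
Adding 600 days from February 18, 2057:
February has 28 days, so 28 − 18 = 10 days remain after February 18, 2057; 600 − 10 = 590 left.
March 2057 has 31 days: 590 − 31 = 559 left.
April 2057 has 30 days: 559 − 30 = 529 left.
May 2057 has 31 days: 529 − 31 = 498 left.
June 2057 has 30 days: 498 − 30 = 468 left.
July 2057 has 31 days: 468 − 31 = 437 left.
August 2057 has 31 days: 437 − 31 = 406 left.
September 2057 has 30 days: 406 − 30 = 376 left.
October 2057 has 31 days: 376 − 31 = 345 left.
November 2057 has 30 days: 345 − 30 = 315 left.
December 2057 has 31 days: 315 − 31 = 284 left.
January 2058 has 31 days: 284 − 31 = 253 left.
February 2058 has 28 days (2058 is not a leap year): 253 − 28 = 225 left.
March 2058 has 31 days: 225 − 31 = 194 left.
April 2058 has 30 days: 194 − 30 = 164 left.
May 2058 has 31 days: 164 − 31 = 133 left.
June 2058 has 30 days: 133 − 30 = 103 left.
July 2058 has 31 days: 103 − 31 = 72 left.
August 2058 has 31 days: 72 − 31 = 41 left.
September 2058 has 30 days: 41 − 30 = 11 left.
11 days into October 2058 → October 11, 2058.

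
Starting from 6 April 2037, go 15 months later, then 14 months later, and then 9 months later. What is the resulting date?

Counting forward 15 months from April 6, 2037:
month 4 + 15 = 19, which is month 7 of year 2038 → July 2038.
Day 6 is valid in July, giving July 6, 2038.
Adding 14 months from July 6, 2038:
month 7 + 14 = 21, which is month 9 of year 2039 → September 2039.
Day 6 is valid in September, giving September 6, 2039.
Adding 9 months from September 6, 2039:
month 9 + 9 = 18, which is month 6 of year 2040 → June 2040.
Day 6 is valid in June, giving June 6, 2040.

June 6, 2040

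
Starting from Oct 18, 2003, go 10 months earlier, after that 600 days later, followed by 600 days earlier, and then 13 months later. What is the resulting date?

Counting back 10 months from October 18, 2003:
month 10 − 10 = 0, which is month 12 of year 2002 → December 2002.
Day 18 is valid in December, giving December 18, 2002.
Advancing 600 days from December 18, 2002:
December has 31 days, so 31 − 18 = 13 days remain after December 18, 2002; 600 − 13 = 587 left.
January 2003 has 31 days: 587 − 31 = 556 left.
February 2003 has 28 days (2003 is not a leap year): 556 − 28 = 528 left.
March 2003 has 31 days: 528 − 31 = 497 left.
April 2003 has 30 days: 497 − 30 = 467 left.
May 2003 has 31 days: 467 − 31 = 436 left.
June 2003 has 30 days: 436 − 30 = 406 left.
July 2003 has 31 days: 406 − 31 = 375 left.
August 2003 has 31 days: 375 − 31 = 344 left.
September 2003 has 30 days: 344 − 30 = 314 left.
October 2003 has 31 days: 314 − 31 = 283 left.
November 2003 has 30 days: 283 − 30 = 253 left.
December 2003 has 31 days: 253 − 31 = 222 left.
January 2004 has 31 days: 222 − 31 = 191 left.
February 2004 has 29 days (2004 is a leap year): 191 − 29 = 162 left.
March 2004 has 31 days: 162 − 31 = 131 left.
April 2004 has 30 days: 131 − 30 = 101 left.
May 2004 has 31 days: 101 − 31 = 70 left.
June 2004 has 30 days: 70 − 30 = 40 left.
July 2004 has 31 days: 40 − 31 = 9 left.
9 days into August 2004 → August 9, 2004.
Counting back 600 days from August 9, 2004:
Going back 9 days from August 9, 2004 reaches the end of the previous month; 600 − 9 = 591 left.
July 2004 has 31 days: 591 − 31 = 560 left.
June 2004 has 30 days: 560 − 30 = 530 left.
May 2004 has 31 days: 530 − 31 = 499 left.
April 2004 has 30 days: 499 − 30 = 469 left.
March 2004 has 31 days: 469 − 31 = 438 left.
February 2004 has 29 days (2004 is a leap year): 438 − 29 = 409 left.
January 2004 has 31 days: 409 − 31 = 378 left.
December 2003 has 31 days: 378 − 31 = 347 left.
November 2003 has 30 days: 347 − 30 = 317 left.
October 2003 has 31 days: 317 − 31 = 286 left.
September 2003 has 30 days: 286 − 30 = 256 left.
August 2003 has 31 days: 256 − 31 = 225 left.
July 2003 has 31 days: 225 − 31 = 194 left.
June 2003 has 30 days: 194 − 30 = 164 left.
May 2003 has 31 days: 164 − 31 = 133 left.
April 2003 has 30 days: 133 − 30 = 103 left.
March 2003 has 31 days: 103 − 31 = 72 left.
February 2003 has 28 days (2003 is not a leap year): 72 − 28 = 44 left.
January 2003 has 31 days: 44 − 31 = 13 left.
December 2002 has 31 days; 31 − 13 = 18 → December 18, 2002.
Advancing 13 months from December 18, 2002:
month 12 + 13 = 25, which is month 1 of year 2004 → January 2004.
Day 18 is valid in January, giving January 18, 2004.

January 18, 2004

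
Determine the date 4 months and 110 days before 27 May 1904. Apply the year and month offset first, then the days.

Counting back 4 months and 110 days from May 27, 1904: first the month/year part, then the days.
month 5 − 4 = 1 → January 1904.
Day 27 is valid in January, giving January 27, 1904.
Now subtract 110 days from January 27, 1904.
Going back 27 days from January 27, 1904 reaches the end of the previous month; 110 − 27 = 83 left.
December 1903 has 31 days: 83 − 31 = 52 left.
November 1903 has 30 days: 52 − 30 = 22 left.
October 1903 has 31 days; 31 − 22 = 9 → October 9, 1903.

October 9, 1903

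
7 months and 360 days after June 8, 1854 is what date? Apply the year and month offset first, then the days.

January 3, 1856

Adding 7 months and 360 days from June 8, 1854: first the month/year part, then the days.
month 6 + 7 = 13, which is month 1 of year 1855 → January 1855.
Day 8 is valid in January, giving January 8, 1855.
Now add 360 days from January 8, 1855.
January has 31 days, so 31 − 8 = 23 days remain after January 8, 1855; 360 − 23 = 337 left.
February 1855 has 28 days (1855 is not a leap year): 337 − 28 = 309 left.
March 1855 has 31 days: 309 − 31 = 278 left.
April 1855 has 30 days: 278 − 30 = 248 left.
May 1855 has 31 days: 248 − 31 = 217 left.
June 1855 has 30 days: 217 − 30 = 187 left.
July 1855 has 31 days: 187 − 31 = 156 left.
August 1855 has 31 days: 156 − 31 = 125 left.
September 1855 has 30 days: 125 − 30 = 95 left.
October 1855 has 31 days: 95 − 31 = 64 left.
November 1855 has 30 days: 64 − 30 = 34 left.
December 1855 has 31 days: 34 − 31 = 3 left.
3 days into January 1856 → January 3, 1856.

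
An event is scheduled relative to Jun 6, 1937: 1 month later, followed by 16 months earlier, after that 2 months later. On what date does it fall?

Adding 1 month from June 6, 1937:
month 6 + 1 = 7 → July 1937.
Day 6 is valid in July, giving July 6, 1937.
Going back 16 months from July 6, 1937:
month 7 − 16 = -9, which is month 3 of year 1936 → March 1936.
Day 6 is valid in March, giving March 6, 1936.
Advancing 2 months from March 6, 1936:
month 3 + 2 = 5 → May 1936.
Day 6 is valid in May, giving May 6, 1936.

May 6, 1936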